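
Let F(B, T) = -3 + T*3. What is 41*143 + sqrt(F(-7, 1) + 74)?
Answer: 5863 + sqrt(74) ≈ 5871.6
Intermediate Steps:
F(B, T) = -3 + 3*T
41*143 + sqrt(F(-7, 1) + 74) = 41*143 + sqrt((-3 + 3*1) + 74) = 5863 + sqrt((-3 + 3) + 74) = 5863 + sqrt(0 + 74) = 5863 + sqrt(74)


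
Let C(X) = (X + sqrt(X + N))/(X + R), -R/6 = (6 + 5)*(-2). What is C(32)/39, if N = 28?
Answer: 8/1599 + sqrt(15)/3198 ≈ 0.0062142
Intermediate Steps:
R = 132 (R = -6*(6 + 5)*(-2) = -66*(-2) = -6*(-22) = 132)
C(X) = (X + sqrt(28 + X))/(132 + X) (C(X) = (X + sqrt(X + 28))/(X + 132) = (X + sqrt(28 + X))/(132 + X))
C(32)/39 = ((32 + sqrt(28 + 32))/(132 + 32))/39 = ((32 + sqrt(60))/164)*(1/39) = ((32 + 2*sqrt(15))/164)*(1/39) = (8/41 + sqrt(15)/82)*(1/39) = 8/1599 + sqrt(15)/3198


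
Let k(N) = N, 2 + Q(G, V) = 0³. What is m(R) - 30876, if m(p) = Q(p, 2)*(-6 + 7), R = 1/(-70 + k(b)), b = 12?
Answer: -30878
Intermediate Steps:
Q(G, V) = -2 (Q(G, V) = -2 + 0³ = -2 + 0 = -2)
R = -1/58 (R = 1/(-70 + 12) = 1/(-58) = -1/58 ≈ -0.017241)
m(p) = -2 (m(p) = -2*(-6 + 7) = -2*1 = -2)
m(R) - 30876 = -2 - 30876 = -30878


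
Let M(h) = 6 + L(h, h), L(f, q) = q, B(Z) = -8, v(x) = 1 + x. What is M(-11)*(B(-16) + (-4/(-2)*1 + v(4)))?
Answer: 5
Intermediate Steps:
M(h) = 6 + h
M(-11)*(B(-16) + (-4/(-2)*1 + v(4))) = (6 - 11)*(-8 + (-4/(-2)*1 + (1 + 4))) = -5*(-8 + (-4*(-½)*1 + 5)) = -5*(-8 + (2*1 + 5)) = -5*(-8 + (2 + 5)) = -5*(-8 + 7) = -5*(-1) = 5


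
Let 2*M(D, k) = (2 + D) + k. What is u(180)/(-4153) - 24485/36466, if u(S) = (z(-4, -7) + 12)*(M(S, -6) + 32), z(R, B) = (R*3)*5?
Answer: 108357955/151443298 ≈ 0.71550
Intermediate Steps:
M(D, k) = 1 + D/2 + k/2 (M(D, k) = ((2 + D) + k)/2 = (2 + D + k)/2 = 1 + D/2 + k/2)
z(R, B) = 15*R (z(R, B) = (3*R)*5 = 15*R)
u(S) = -1440 - 24*S (u(S) = (15*(-4) + 12)*((1 + S/2 + (½)*(-6)) + 32) = (-60 + 12)*((1 + S/2 - 3) + 32) = -48*((-2 + S/2) + 32) = -48*(30 + S/2) = -1440 - 24*S)
u(180)/(-4153) - 24485/36466 = (-1440 - 24*180)/(-4153) - 24485/36466 = (-1440 - 4320)*(-1/4153) - 24485*1/36466 = -5760*(-1/4153) - 24485/36466 = 5760/4153 - 24485/36466 = 108357955/151443298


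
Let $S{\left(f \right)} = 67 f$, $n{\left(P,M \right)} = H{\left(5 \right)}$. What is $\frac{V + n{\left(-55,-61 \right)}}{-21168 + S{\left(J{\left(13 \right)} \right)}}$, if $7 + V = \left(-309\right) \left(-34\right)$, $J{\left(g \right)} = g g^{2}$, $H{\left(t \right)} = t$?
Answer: $\frac{10504}{126031} \approx 0.083345$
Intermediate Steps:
$n{\left(P,M \right)} = 5$
$J{\left(g \right)} = g^{3}$
$V = 10499$ ($V = -7 - -10506 = -7 + 10506 = 10499$)
$\frac{V + n{\left(-55,-61 \right)}}{-21168 + S{\left(J{\left(13 \right)} \right)}} = \frac{10499 + 5}{-21168 + 67 \cdot 13^{3}} = \frac{10504}{-21168 + 67 \cdot 2197} = \frac{10504}{-21168 + 147199} = \frac{10504}{126031}$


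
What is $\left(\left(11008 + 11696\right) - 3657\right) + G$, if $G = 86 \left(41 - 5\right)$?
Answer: $22143$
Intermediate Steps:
$G = 3096$ ($G = 86 \cdot 36 = 3096$)
$\left(\left(11008 + 11696\right) - 3657\right) + G = \left(\left(11008 + 11696\right) - 3657\right) + 3096 = \left(22704 - 3657\right) + 3096 = 19047 + 3096 = 22143$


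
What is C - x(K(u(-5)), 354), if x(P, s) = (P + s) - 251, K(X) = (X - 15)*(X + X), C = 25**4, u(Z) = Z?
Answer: 390322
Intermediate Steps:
C = 390625
K(X) = 2*X*(-15 + X) (K(X) = (-15 + X)*(2*X) = 2*X*(-15 + X))
x(P, s) = -251 + P + s
C - x(K(u(-5)), 354) = 390625 - (-251 + 2*(-5)*(-15 - 5) + 354) = 390625 - (-251 + 2*(-5)*(-20) + 354) = 390625 - (-251 + 200 + 354) = 390625 - 1*303 = 390625 - 303 = 390322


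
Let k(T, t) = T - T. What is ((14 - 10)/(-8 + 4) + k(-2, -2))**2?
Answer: 1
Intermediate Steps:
k(T, t) = 0
((14 - 10)/(-8 + 4) + k(-2, -2))**2 = ((14 - 10)/(-8 + 4) + 0)**2 = (4/(-4) + 0)**2 = (4*(-1/4) + 0)**2 = (-1 + 0)**2 = (-1)**2 = 1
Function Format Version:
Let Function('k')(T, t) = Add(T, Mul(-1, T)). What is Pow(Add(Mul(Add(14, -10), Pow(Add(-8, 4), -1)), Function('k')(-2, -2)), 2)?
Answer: 1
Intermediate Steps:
Function('k')(T, t) = 0
Pow(Add(Mul(Add(14, -10), Pow(Add(-8, 4), -1)), Function('k')(-2, -2)), 2) = Pow(Add(Mul(Add(14, -10), Pow(Add(-8, 4), -1)), 0), 2) = Pow(Add(Mul(4, Pow(-4, -1)), 0), 2) = Pow(Add(Mul(4, Rational(-1, 4)), 0), 2) = Pow(Add(-1, 0), 2) = Pow(-1, 2) = 1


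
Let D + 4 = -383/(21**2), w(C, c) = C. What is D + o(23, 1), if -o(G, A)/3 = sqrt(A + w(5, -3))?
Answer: -2147/441 - 3*sqrt(6) ≈ -12.217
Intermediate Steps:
o(G, A) = -3*sqrt(5 + A) (o(G, A) = -3*sqrt(A + 5) = -3*sqrt(5 + A))
D = -2147/441 (D = -4 - 383/(21**2) = -4 - 383/441 = -2147/441 ≈ -4.8685)
D + o(23, 1) = -2147/441 - 3*sqrt(5 + 1) = -2147/441 - 3*sqrt(6)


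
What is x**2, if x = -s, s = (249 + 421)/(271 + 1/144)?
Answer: 372335616/60918025 ≈ 6.1121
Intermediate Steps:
s = 19296/7805 (s = 670/(271 + 1/144) = 670/(39025/144) = 670*(144/39025) = 19296/7805 ≈ 2.4723)
x = -19296/7805 (x = -1*19296/7805 = -19296/7805 ≈ -2.4723)
x**2 = (-19296/7805)**2 = 372335616/60918025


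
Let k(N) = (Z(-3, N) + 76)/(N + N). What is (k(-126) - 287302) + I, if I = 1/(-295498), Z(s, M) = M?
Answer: -382036984949/1329741 ≈ -2.8730e+5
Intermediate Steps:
k(N) = (76 + N)/(2*N) (k(N) = (N + 76)/(N + N) = (76 + N)/((2*N)) = (76 + N)*(1/(2*N)) = (76 + N)/(2*N))
I = -1/295498 ≈ -3.3841e-6
(k(-126) - 287302) + I = ((1/2)*(76 - 126)/(-126) - 287302) - 1/295498 = ((1/2)*(-1/126)*(-50) - 287302) - 1/295498 = (25/126 - 287302) - 1/295498 = -36200027/126 - 1/295498 = -382036984949/1329741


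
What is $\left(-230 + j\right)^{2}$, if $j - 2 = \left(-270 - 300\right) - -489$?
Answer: $95481$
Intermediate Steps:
$j = -79$ ($j = 2 - 81 = -79$)
$\left(-230 + j\right)^{2} = \left(-230 - 79\right)^{2} = \left(-309\right)^{2} = 95481$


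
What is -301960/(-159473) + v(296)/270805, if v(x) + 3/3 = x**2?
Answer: 19148900939/8637217153 ≈ 2.2170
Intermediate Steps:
v(x) = -1 + x**2
-301960/(-159473) + v(296)/270805 = -301960/(-159473) + (-1 + 296**2)/270805 = -301960*(-1/159473) + (-1 + 87616)*(1/270805) = 301960/159473 + 87615*(1/270805) = 301960/159473 + 17523/54161 = 19148900939/8637217153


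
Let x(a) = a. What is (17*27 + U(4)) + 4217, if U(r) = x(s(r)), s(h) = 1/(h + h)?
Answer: 37409/8 ≈ 4676.1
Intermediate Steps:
s(h) = 1/(2*h)
U(r) = 1/(2*r)
(17*27 + U(4)) + 4217 = (17*27 + (1/2)/4) + 4217 = (459 + (1/2)*(1/4)) + 4217 = (459 + 1/8) + 4217 = 3673/8 + 4217 = 37409/8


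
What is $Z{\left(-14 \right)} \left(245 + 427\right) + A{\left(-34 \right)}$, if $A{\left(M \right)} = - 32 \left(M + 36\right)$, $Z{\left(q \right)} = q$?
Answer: $-9472$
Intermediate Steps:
$A{\left(M \right)} = -1152 - 32 M$ ($A{\left(M \right)} = - 32 \left(36 + M\right) = -1152 - 32 M$)
$Z{\left(-14 \right)} \left(245 + 427\right) + A{\left(-34 \right)} = - 14 \left(245 + 427\right) - 64 = \left(-14\right) 672 + \left(-1152 + 1088\right) = -9408 - 64 = -9472$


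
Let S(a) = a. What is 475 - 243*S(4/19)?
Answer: 8053/19 ≈ 423.84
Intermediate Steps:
475 - 243*S(4/19) = 475 - 972/19 = 8053/19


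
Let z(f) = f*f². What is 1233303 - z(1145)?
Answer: -1499890322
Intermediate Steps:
z(f) = f³
1233303 - z(1145) = 1233303 - 1*1145³ = 1233303 - 1*1501123625 = 1233303 - 1501123625 = -1499890322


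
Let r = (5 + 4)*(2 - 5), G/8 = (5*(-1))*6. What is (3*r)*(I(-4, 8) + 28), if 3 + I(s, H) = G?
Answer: 17415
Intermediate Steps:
G = -240 (G = 8*((5*(-1))*6) = 8*(-5*6) = 8*(-30) = -240)
I(s, H) = -243 (I(s, H) = -3 - 240 = -243)
r = -27 (r = 9*(-3) = -27)
(3*r)*(I(-4, 8) + 28) = (3*(-27))*(-243 + 28) = -81*(-215) = 17415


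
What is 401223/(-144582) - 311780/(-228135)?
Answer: -3097015543/2198947638 ≈ -1.4084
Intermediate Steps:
401223/(-144582) - 311780/(-228135) = 401223*(-1/144582) - 311780*(-1/228135) = -133741/48194 + 62356/45627 = -3097015543/2198947638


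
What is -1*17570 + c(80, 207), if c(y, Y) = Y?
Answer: -17363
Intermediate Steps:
-1*17570 + c(80, 207) = -1*17570 + 207 = -17570 + 207 = -17363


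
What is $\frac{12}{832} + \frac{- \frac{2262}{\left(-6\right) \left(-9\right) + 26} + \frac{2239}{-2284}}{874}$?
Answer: $- \frac{2471789}{129754040} \approx -0.01905$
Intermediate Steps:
$\frac{12}{832} + \frac{- \frac{2262}{\left(-6\right) \left(-9\right) + 26} + \frac{2239}{-2284}}{874} = 12 \cdot \frac{1}{832} + \left(- \frac{2262}{54 + 26} + 2239 \left(- \frac{1}{2284}\right)\right) \frac{1}{874} = \frac{3}{208} + \left(- \frac{2262}{80} - \frac{2239}{2284}\right) \frac{1}{874} = \frac{3}{208} + \left(\left(-2262\right) \frac{1}{80} - \frac{2239}{2284}\right) \frac{1}{874} = \frac{3}{208} + \left(- \frac{1131}{40} - \frac{2239}{2284}\right) \frac{1}{874} = \frac{3}{208} - \frac{668191}{19962160} = - \frac{2471789}{129754040}$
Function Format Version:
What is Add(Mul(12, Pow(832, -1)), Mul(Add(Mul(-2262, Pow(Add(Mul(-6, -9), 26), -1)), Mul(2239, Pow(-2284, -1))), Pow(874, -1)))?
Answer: Rational(-2471789, 129754040) ≈ -0.019050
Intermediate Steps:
Add(Mul(12, Pow(832, -1)), Mul(Add(Mul(-2262, Pow(Add(Mul(-6, -9), 26), -1)), Mul(2239, Pow(-2284, -1))), Pow(874, -1))) = Add(Mul(12, Rational(1, 832)), Mul(Add(Mul(-2262, Pow(Add(54, 26), -1)), Mul(2239, Rational(-1, 2284))), Rational(1, 874))) = Add(Rational(3, 208), Mul(Add(Mul(-2262, Pow(80, -1)), Rational(-2239, 2284)), Rational(1, 874))) = Add(Rational(3, 208), Mul(Add(Mul(-2262, Rational(1, 80)), Rational(-2239, 2284)), Rational(1, 874))) = Add(Rational(3, 208), Mul(Add(Rational(-1131, 40), Rational(-2239, 2284)), Rational(1, 874))) = Add(Rational(3, 208), Mul(Rational(-668191, 22840), Rational(1, 874))) = Add(Rational(3, 208), Rational(-668191, 19962160)) = Rational(-2471789, 129754040)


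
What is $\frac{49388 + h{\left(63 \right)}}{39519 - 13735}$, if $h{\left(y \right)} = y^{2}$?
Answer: $\frac{53357}{25784} \approx 2.0694$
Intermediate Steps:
$\frac{49388 + h{\left(63 \right)}}{39519 - 13735} = \frac{49388 + 63^{2}}{39519 - 13735} = \frac{49388 + 3969}{25784} = 53357 \cdot \frac{1}{25784} = \frac{53357}{25784}$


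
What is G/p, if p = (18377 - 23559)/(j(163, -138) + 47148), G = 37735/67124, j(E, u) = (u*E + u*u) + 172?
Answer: -827717225/173918284 ≈ -4.7592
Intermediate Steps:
j(E, u) = 172 + u² + E*u (j(E, u) = (E*u + u²) + 172 = (u² + E*u) + 172 = 172 + u² + E*u)
G = 37735/67124 (G = 37735*(1/67124) = 37735/67124 ≈ 0.56217)
p = -2591/21935 (p = (18377 - 23559)/((172 + (-138)² + 163*(-138)) + 47148) = -5182/((172 + 19044 - 22494) + 47148) = -5182/(-3278 + 47148) = -5182/43870 = -5182*1/43870 = -2591/21935 ≈ -0.11812)
G/p = 37735/(67124*(-2591/21935)) = (37735/67124)*(-21935/2591) = -827717225/173918284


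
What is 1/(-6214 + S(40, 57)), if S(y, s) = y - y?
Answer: -1/6214 ≈ -0.00016093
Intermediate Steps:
S(y, s) = 0
1/(-6214 + S(40, 57)) = 1/(-6214 + 0) = 1/(-6214) = -1/6214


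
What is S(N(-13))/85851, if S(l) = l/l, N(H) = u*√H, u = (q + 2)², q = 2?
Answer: 1/85851 ≈ 1.1648e-5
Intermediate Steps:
u = 16 (u = (2 + 2)² = 4² = 16)
N(H) = 16*√H
S(l) = 1
S(N(-13))/85851 = 1/85851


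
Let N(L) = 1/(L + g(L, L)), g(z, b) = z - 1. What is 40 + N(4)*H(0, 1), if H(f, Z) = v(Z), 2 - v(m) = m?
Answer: 281/7 ≈ 40.143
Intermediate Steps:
g(z, b) = -1 + z
v(m) = 2 - m
H(f, Z) = 2 - Z
N(L) = 1/(-1 + 2*L) (N(L) = 1/(L + (-1 + L)) = 1/(-1 + 2*L))
40 + N(4)*H(0, 1) = 40 + (2 - 1*1)/(-1 + 2*4) = 40 + (2 - 1)/(-1 + 8) = 40 + 1/7 = 281/7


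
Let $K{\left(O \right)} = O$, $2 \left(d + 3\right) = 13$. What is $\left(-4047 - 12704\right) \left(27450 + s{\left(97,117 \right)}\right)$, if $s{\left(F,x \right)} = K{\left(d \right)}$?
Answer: $- \frac{919747157}{2} \approx -4.5987 \cdot 10^{8}$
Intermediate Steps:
$d = \frac{7}{2}$ ($d = -3 + \frac{1}{2} \cdot 13 = -3 + \frac{13}{2} = \frac{7}{2} \approx 3.5$)
$s{\left(F,x \right)} = \frac{7}{2}$
$\left(-4047 - 12704\right) \left(27450 + s{\left(97,117 \right)}\right) = \left(-4047 - 12704\right) \left(27450 + \frac{7}{2}\right) = \left(-16751\right) \frac{54907}{2} = - \frac{919747157}{2}$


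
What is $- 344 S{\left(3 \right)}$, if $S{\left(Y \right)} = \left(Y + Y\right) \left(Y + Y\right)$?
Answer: $-12384$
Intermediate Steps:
$S{\left(Y \right)} = 4 Y^{2}$ ($S{\left(Y \right)} = 2 Y 2 Y = 4 Y^{2}$)
$- 344 S{\left(3 \right)} = - 344 \cdot 4 \cdot 3^{2} = - 344 \cdot 4 \cdot 9 = \left(-344\right) 36 = -12384$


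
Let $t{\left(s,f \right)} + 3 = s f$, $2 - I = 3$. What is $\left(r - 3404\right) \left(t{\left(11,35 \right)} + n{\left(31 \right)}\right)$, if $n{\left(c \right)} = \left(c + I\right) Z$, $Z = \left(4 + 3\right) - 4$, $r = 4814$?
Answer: $665520$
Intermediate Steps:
$I = -1$ ($I = 2 - 3 = -1$)
$Z = 3$ ($Z = 7 - 4 = 3$)
$t{\left(s,f \right)} = -3 + f s$ ($t{\left(s,f \right)} = -3 + s f = -3 + f s$)
$n{\left(c \right)} = -3 + 3 c$ ($n{\left(c \right)} = \left(c - 1\right) 3 = \left(-1 + c\right) 3 = -3 + 3 c$)
$\left(r - 3404\right) \left(t{\left(11,35 \right)} + n{\left(31 \right)}\right) = \left(4814 - 3404\right) \left(\left(-3 + 35 \cdot 11\right) + \left(-3 + 3 \cdot 31\right)\right) = 1410 \left(\left(-3 + 385\right) + \left(-3 + 93\right)\right) = 1410 \left(382 + 90\right) = 1410 \cdot 472 = 665520$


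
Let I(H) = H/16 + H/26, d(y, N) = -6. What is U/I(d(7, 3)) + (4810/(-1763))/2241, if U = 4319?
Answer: -28168922626/3950883 ≈ -7129.8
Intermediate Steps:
I(H) = 21*H/208 (I(H) = H*(1/16) + H*(1/26) = H/16 + H/26 = 21*H/208)
U/I(d(7, 3)) + (4810/(-1763))/2241 = 4319/(((21/208)*(-6))) + (4810/(-1763))/2241 = 4319/(-63/104) + (4810*(-1/1763))*(1/2241) = 4319*(-104/63) - 4810/1763*1/2241 = -64168/9 - 4810/3950883 = -28168922626/3950883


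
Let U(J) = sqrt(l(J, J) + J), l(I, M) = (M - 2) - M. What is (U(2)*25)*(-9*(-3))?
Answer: 0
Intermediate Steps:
l(I, M) = -2 (l(I, M) = (-2 + M) - M = -2)
U(J) = sqrt(-2 + J)
(U(2)*25)*(-9*(-3)) = (sqrt(-2 + 2)*25)*(-9*(-3)) = (sqrt(0)*25)*27 = (0*25)*27 = 0*27 = 0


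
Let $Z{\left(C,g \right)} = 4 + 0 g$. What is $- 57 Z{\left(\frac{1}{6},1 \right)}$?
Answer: $-228$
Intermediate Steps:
$Z{\left(C,g \right)} = 4$ ($Z{\left(C,g \right)} = 4 + 0 = 4$)
$- 57 Z{\left(\frac{1}{6},1 \right)} = \left(-57\right) 4 = -228$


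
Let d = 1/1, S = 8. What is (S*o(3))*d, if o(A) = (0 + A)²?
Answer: 72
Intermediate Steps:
o(A) = A²
d = 1
(S*o(3))*d = (8*3²)*1 = (8*9)*1 = 72*1 = 72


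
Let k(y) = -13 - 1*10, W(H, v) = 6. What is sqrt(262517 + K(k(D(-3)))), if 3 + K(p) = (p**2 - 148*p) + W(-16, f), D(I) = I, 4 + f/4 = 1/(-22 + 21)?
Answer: sqrt(266453) ≈ 516.19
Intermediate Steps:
f = -20 (f = -16 + 4/(-22 + 21) = -16 + 4/(-1) = -16 + 4*(-1) = -16 - 4 = -20)
k(y) = -23 (k(y) = -13 - 10 = -23)
K(p) = 3 + p**2 - 148*p (K(p) = -3 + ((p**2 - 148*p) + 6) = -3 + (6 + p**2 - 148*p) = 3 + p**2 - 148*p)
sqrt(262517 + K(k(D(-3)))) = sqrt(262517 + (3 + (-23)**2 - 148*(-23))) = sqrt(262517 + (3 + 529 + 3404)) = sqrt(262517 + 3936) = sqrt(266453)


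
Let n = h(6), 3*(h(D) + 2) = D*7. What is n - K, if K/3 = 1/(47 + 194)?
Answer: 2889/241 ≈ 11.988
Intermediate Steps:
K = 3/241 (K = 3/(47 + 194) = 3/241 ≈ 0.012448)
h(D) = -2 + 7*D/3 (h(D) = -2 + (D*7)/3 = -2 + (7*D)/3 = -2 + 7*D/3)
n = 12 (n = -2 + (7/3)*6 = -2 + 14 = 12)
n - K = 12 - 1*3/241 = 12 - 3/241 = 2889/241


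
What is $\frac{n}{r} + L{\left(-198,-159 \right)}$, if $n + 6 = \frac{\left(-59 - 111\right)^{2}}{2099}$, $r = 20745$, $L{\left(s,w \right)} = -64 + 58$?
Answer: $- \frac{261246224}{43543755} \approx -5.9996$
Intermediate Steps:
$L{\left(s,w \right)} = -6$
$n = \frac{16306}{2099}$ ($n = -6 + \frac{\left(-59 - 111\right)^{2}}{2099} = -6 + \left(-170\right)^{2} \cdot \frac{1}{2099} = -6 + 28900 \cdot \frac{1}{2099} = -6 + \frac{28900}{2099} = \frac{16306}{2099} \approx 7.7685$)
$\frac{n}{r} + L{\left(-198,-159 \right)} = \frac{16306}{2099 \cdot 20745} - 6 = \frac{16306}{2099} \cdot \frac{1}{20745} - 6 = \frac{16306}{43543755} - 6 = - \frac{261246224}{43543755}$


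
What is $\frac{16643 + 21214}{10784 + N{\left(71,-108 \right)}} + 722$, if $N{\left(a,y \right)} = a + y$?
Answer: $\frac{7797191}{10747} \approx 725.52$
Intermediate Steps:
$\frac{16643 + 21214}{10784 + N{\left(71,-108 \right)}} + 722 = \frac{16643 + 21214}{10784 + \left(71 - 108\right)} + 722 = \frac{37857}{10784 - 37} + 722 = \frac{37857}{10747} + 722 = \frac{7797191}{10747}$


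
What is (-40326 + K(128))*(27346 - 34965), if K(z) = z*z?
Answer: 182414098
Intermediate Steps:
K(z) = z**2
(-40326 + K(128))*(27346 - 34965) = (-40326 + 128**2)*(27346 - 34965) = (-40326 + 16384)*(-7619) = -23942*(-7619) = 182414098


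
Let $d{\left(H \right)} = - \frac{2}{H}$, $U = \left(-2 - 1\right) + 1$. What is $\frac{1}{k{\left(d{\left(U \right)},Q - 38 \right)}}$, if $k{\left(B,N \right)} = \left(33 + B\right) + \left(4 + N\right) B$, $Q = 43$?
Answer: $\frac{1}{43} \approx 0.023256$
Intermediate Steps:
$U = -2$ ($U = -3 + 1 = -2$)
$k{\left(B,N \right)} = 33 + B + B \left(4 + N\right)$ ($k{\left(B,N \right)} = \left(33 + B\right) + B \left(4 + N\right) = 33 + B + B \left(4 + N\right)$)
$\frac{1}{k{\left(d{\left(U \right)},Q - 38 \right)}} = \frac{1}{33 + 5 \left(- \frac{2}{-2}\right) + - \frac{2}{-2} \left(43 - 38\right)} = \frac{1}{33 + 5 \left(\left(-2\right) \left(- \frac{1}{2}\right)\right) + \left(-2\right) \left(- \frac{1}{2}\right) 5} = \frac{1}{33 + 5 \cdot 1 + 1 \cdot 5} = \frac{1}{33 + 5 + 5} = \frac{1}{43}$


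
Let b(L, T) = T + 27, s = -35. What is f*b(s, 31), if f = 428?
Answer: 24824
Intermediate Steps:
b(L, T) = 27 + T
f*b(s, 31) = 428*(27 + 31) = 428*58 = 24824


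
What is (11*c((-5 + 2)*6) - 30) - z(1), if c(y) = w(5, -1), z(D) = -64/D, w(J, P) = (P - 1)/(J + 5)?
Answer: 159/5 ≈ 31.800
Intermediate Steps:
w(J, P) = (-1 + P)/(5 + J)
c(y) = -⅕ (c(y) = (-1 - 1)/(5 + 5) = -2/10 = (⅒)*(-2) = -⅕)
(11*c((-5 + 2)*6) - 30) - z(1) = (11*(-⅕) - 30) - (-64)/1 = (-11/5 - 30) - (-64) = -161/5 - 1*(-64) = -161/5 + 64 = 159/5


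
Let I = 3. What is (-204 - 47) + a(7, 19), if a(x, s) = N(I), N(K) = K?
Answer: -248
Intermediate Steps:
a(x, s) = 3
(-204 - 47) + a(7, 19) = (-204 - 47) + 3 = -251 + 3 = -248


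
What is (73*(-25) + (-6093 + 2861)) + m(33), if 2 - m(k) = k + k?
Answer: -5121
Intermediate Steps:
m(k) = 2 - 2*k (m(k) = 2 - (k + k) = 2 - 2*k)
(73*(-25) + (-6093 + 2861)) + m(33) = (73*(-25) + (-6093 + 2861)) + (2 - 2*33) = (-1825 - 3232) + (2 - 66) = -5057 - 64 = -5121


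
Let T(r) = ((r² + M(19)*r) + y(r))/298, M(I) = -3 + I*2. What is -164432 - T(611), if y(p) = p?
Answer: -49396053/298 ≈ -1.6576e+5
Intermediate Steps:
M(I) = -3 + 2*I
T(r) = r²/298 + 18*r/149 (T(r) = ((r² + (-3 + 2*19)*r) + r)/298 = ((r² + (-3 + 38)*r) + r)*(1/298) = ((r² + 35*r) + r)*(1/298) = (r² + 36*r)*(1/298) = r²/298 + 18*r/149)
-164432 - T(611) = -164432 - 611*(36 + 611)/298 = -164432 - 611*647/298 = -164432 - 1*395317/298 = -164432 - 395317/298 = -49396053/298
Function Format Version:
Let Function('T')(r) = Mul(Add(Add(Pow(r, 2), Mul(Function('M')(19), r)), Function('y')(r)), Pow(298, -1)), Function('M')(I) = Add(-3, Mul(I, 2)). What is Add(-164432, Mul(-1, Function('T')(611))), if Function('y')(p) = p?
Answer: Rational(-49396053, 298) ≈ -1.6576e+5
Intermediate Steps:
Function('M')(I) = Add(-3, Mul(2, I))
Function('T')(r) = Add(Mul(Rational(1, 298), Pow(r, 2)), Mul(Rational(18, 149), r)) (Function('T')(r) = Mul(Add(Add(Pow(r, 2), Mul(Add(-3, Mul(2, 19)), r)), r), Pow(298, -1)) = Mul(Add(Add(Pow(r, 2), Mul(Add(-3, 38), r)), r), Rational(1, 298)) = Mul(Add(Add(Pow(r, 2), Mul(35, r)), r), Rational(1, 298)) = Mul(Add(Pow(r, 2), Mul(36, r)), Rational(1, 298)) = Add(Mul(Rational(1, 298), Pow(r, 2)), Mul(Rational(18, 149), r)))
Add(-164432, Mul(-1, Function('T')(611))) = Add(-164432, Mul(-1, Mul(Rational(1, 298), 611, Add(36, 611)))) = Add(-164432, Mul(-1, Mul(Rational(1, 298), 611, 647))) = Add(-164432, Mul(-1, Rational(395317, 298))) = Add(-164432, Rational(-395317, 298)) = Rational(-49396053, 298)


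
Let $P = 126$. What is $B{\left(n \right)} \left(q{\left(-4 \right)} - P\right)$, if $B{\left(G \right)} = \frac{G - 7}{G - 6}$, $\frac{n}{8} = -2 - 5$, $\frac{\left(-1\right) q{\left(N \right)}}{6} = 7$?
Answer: $- \frac{5292}{31} \approx -170.71$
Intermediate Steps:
$q{\left(N \right)} = -42$ ($q{\left(N \right)} = \left(-6\right) 7 = -42$)
$n = -56$ ($n = 8 \left(-2 - 5\right) = 8 \left(-7\right) = -56$)
$B{\left(G \right)} = \frac{-7 + G}{-6 + G}$
$B{\left(n \right)} \left(q{\left(-4 \right)} - P\right) = \frac{-7 - 56}{-6 - 56} \left(-42 - 126\right) = \frac{1}{-62} \left(-63\right) \left(-42 - 126\right) = \left(- \frac{1}{62}\right) \left(-63\right) \left(-168\right) = \frac{63}{62} \left(-168\right) = - \frac{5292}{31}$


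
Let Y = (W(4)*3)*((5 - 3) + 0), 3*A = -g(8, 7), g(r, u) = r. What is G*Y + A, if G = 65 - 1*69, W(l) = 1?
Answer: -80/3 ≈ -26.667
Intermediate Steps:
G = -4 (G = 65 - 69 = -4)
A = -8/3 (A = (-1*8)/3 = (⅓)*(-8) = -8/3 ≈ -2.6667)
Y = 6 (Y = (1*3)*((5 - 3) + 0) = 3*(2 + 0) = 3*2 = 6)
G*Y + A = -4*6 - 8/3 = -24 - 8/3 = -80/3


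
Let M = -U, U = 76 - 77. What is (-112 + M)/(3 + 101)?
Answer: -111/104 ≈ -1.0673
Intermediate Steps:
U = -1
M = 1 (M = -1*(-1) = 1)
(-112 + M)/(3 + 101) = (-112 + 1)/(3 + 101) = -111/104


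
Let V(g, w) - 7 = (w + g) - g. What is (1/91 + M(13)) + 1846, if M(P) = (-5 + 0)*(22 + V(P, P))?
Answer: 148877/91 ≈ 1636.0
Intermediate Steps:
V(g, w) = 7 + w (V(g, w) = 7 + ((w + g) - g) = 7 + ((g + w) - g) = 7 + w)
M(P) = -145 - 5*P (M(P) = (-5 + 0)*(22 + (7 + P)) = -5*(29 + P) = -145 - 5*P)
(1/91 + M(13)) + 1846 = (1/91 + (-145 - 5*13)) + 1846 = (1/91 + (-145 - 65)) + 1846 = (1/91 - 210) + 1846 = -19109/91 + 1846 = 148877/91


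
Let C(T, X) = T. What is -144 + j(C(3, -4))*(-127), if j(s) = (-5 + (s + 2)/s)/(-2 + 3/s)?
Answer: -1702/3 ≈ -567.33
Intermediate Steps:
j(s) = (-5 + (2 + s)/s)/(-2 + 3/s)
-144 + j(C(3, -4))*(-127) = -144 + (2*(-1 + 2*3)/(-3 + 2*3))*(-127) = -144 + (2*(-1 + 6)/(-3 + 6))*(-127) = -144 + (2*5/3)*(-127) = -144 + (2*(⅓)*5)*(-127) = -144 + (10/3)*(-127) = -144 - 1270/3 = -1702/3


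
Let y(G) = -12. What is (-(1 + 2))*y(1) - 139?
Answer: -103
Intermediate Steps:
(-(1 + 2))*y(1) - 139 = -(1 + 2)*(-12) - 139 = -1*3*(-12) - 139 = -3*(-12) - 139 = 36 - 139 = -103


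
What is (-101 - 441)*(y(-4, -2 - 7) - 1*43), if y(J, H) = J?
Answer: 25474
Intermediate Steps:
(-101 - 441)*(y(-4, -2 - 7) - 1*43) = (-101 - 441)*(-4 - 1*43) = -542*(-4 - 43) = -542*(-47) = 25474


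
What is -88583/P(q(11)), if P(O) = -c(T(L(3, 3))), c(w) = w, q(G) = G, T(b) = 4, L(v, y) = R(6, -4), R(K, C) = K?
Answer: 88583/4 ≈ 22146.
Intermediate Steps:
L(v, y) = 6
P(O) = -4 (P(O) = -1*4 = -4)
-88583/P(q(11)) = -88583/(-4) = -88583*(-¼) = 88583/4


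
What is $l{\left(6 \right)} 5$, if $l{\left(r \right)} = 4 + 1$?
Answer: $25$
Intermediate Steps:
$l{\left(r \right)} = 5$
$l{\left(6 \right)} 5 = 5 \cdot 5 = 25$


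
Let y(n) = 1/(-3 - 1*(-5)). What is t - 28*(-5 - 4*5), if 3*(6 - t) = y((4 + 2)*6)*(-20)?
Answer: 2128/3 ≈ 709.33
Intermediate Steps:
y(n) = ½ (y(n) = 1/(-3 + 5) = 1/2 = ½)
t = 28/3 (t = 6 - (-20)/6 = 6 - ⅓*(-10) = 6 + 10/3 = 28/3 ≈ 9.3333)
t - 28*(-5 - 4*5) = 28/3 - 28*(-5 - 4*5) = 28/3 - 28*(-5 - 20) = 28/3 - 28*(-25) = 28/3 + 700 = 2128/3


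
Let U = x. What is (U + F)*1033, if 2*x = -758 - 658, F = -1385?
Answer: -2162069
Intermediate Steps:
x = -708 (x = (-758 - 658)/2 = (½)*(-1416) = -708)
U = -708
(U + F)*1033 = (-708 - 1385)*1033 = -2093*1033 = -2162069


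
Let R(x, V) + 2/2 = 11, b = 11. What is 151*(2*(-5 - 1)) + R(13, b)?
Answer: -1802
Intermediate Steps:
R(x, V) = 10 (R(x, V) = -1 + 11 = 10)
151*(2*(-5 - 1)) + R(13, b) = 151*(2*(-5 - 1)) + 10 = 151*(2*(-6)) + 10 = 151*(-12) + 10 = -1812 + 10 = -1802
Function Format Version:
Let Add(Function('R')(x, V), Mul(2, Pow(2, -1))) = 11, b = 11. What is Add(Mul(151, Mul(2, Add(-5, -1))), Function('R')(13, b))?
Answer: -1802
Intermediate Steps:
Function('R')(x, V) = 10 (Function('R')(x, V) = Add(-1, 11) = 10)
Add(Mul(151, Mul(2, Add(-5, -1))), Function('R')(13, b)) = Add(Mul(151, Mul(2, Add(-5, -1))), 10) = Add(Mul(151, Mul(2, -6)), 10) = Add(Mul(151, -12), 10) = Add(-1812, 10) = -1802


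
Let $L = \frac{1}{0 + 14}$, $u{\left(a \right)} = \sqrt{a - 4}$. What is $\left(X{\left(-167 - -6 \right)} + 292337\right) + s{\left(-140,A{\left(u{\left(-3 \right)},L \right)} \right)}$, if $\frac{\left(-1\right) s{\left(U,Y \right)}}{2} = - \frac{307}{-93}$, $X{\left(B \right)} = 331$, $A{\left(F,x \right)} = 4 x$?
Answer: $\frac{27217510}{93} \approx 2.9266 \cdot 10^{5}$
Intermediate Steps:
$u{\left(a \right)} = \sqrt{-4 + a}$
$L = \frac{1}{14} \approx 0.071429$
$s{\left(U,Y \right)} = - \frac{614}{93}$ ($s{\left(U,Y \right)} = - 2 \left(- \frac{307}{-93}\right) = - 2 \left(\left(-307\right) \left(- \frac{1}{93}\right)\right) = \left(-2\right) \frac{307}{93} = - \frac{614}{93}$)
$\left(X{\left(-167 - -6 \right)} + 292337\right) + s{\left(-140,A{\left(u{\left(-3 \right)},L \right)} \right)} = \left(331 + 292337\right) - \frac{614}{93} = 292668 - \frac{614}{93} = \frac{27217510}{93}$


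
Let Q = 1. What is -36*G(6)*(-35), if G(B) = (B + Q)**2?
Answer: 61740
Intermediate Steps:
G(B) = (1 + B)**2 (G(B) = (B + 1)**2 = (1 + B)**2)
-36*G(6)*(-35) = -36*(1 + 6)**2*(-35) = -36*7**2*(-35) = -36*49*(-35) = -1764*(-35) = 61740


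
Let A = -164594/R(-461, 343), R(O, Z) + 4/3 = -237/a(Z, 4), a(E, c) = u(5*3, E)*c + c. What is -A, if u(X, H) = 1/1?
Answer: -3950256/743 ≈ -5316.6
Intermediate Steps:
u(X, H) = 1
a(E, c) = 2*c (a(E, c) = 1*c + c = c + c = 2*c)
R(O, Z) = -743/24 (R(O, Z) = -4/3 - 237/(2*4) = -4/3 - 237/8 = -743/24)
A = 3950256/743 (A = -164594/(-743/24) = -164594*(-24/743) = 3950256/743 ≈ 5316.6)
-A = -1*3950256/743 = -3950256/743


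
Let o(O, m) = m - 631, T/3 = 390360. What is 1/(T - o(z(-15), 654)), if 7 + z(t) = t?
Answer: 1/1171057 ≈ 8.5393e-7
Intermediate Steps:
T = 1171080 (T = 3*390360 = 1171080)
z(t) = -7 + t
o(O, m) = -631 + m
1/(T - o(z(-15), 654)) = 1/(1171080 - (-631 + 654)) = 1/(1171080 - 1*23) = 1/(1171080 - 23) = 1/1171057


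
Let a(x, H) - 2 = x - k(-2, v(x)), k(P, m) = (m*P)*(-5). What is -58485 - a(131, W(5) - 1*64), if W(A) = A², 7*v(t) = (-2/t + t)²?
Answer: -4097291676/120127 ≈ -34108.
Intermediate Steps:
v(t) = (t - 2/t)²/7 (v(t) = (-2/t + t)²/7 = (t - 2/t)²/7)
k(P, m) = -5*P*m (k(P, m) = (P*m)*(-5) = -5*P*m)
a(x, H) = 2 + x - 10*(-2 + x²)²/(7*x²) (a(x, H) = 2 + (x - (-5)*(-2)*(-2 + x²)²/(7*x²)) = 2 + (x - 10*(-2 + x²)²/(7*x²)) = 2 + x - 10*(-2 + x²)²/(7*x²))
-58485 - a(131, W(5) - 1*64) = -58485 - (2 + 131 - 10/7*(-2 + 131²)²/131²) = -58485 - (2 + 131 - 10/7*1/17161*(-2 + 17161)²) = -58485 - (2 + 131 - 10/7*1/17161*17159²) = -58485 - (2 + 131 - 10/7*1/17161*294431281) = -58485 - (2 + 131 - 2944312810/120127) = -58485 - 1*(-2928335919/120127) = -58485 + 2928335919/120127 = -4097291676/120127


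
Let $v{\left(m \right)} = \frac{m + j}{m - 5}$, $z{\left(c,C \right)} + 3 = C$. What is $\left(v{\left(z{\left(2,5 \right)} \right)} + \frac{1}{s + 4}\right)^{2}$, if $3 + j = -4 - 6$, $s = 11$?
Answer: $\frac{3136}{225} \approx 13.938$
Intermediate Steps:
$j = -13$ ($j = -3 - 10 = -13$)
$z{\left(c,C \right)} = -3 + C$
$v{\left(m \right)} = \frac{-13 + m}{-5 + m}$ ($v{\left(m \right)} = \frac{m - 13}{m - 5} = \frac{-13 + m}{-5 + m}$)
$\left(v{\left(z{\left(2,5 \right)} \right)} + \frac{1}{s + 4}\right)^{2} = \left(\frac{-13 + \left(-3 + 5\right)}{-5 + \left(-3 + 5\right)} + \frac{1}{11 + 4}\right)^{2} = \left(\frac{-13 + 2}{-5 + 2} + \frac{1}{15}\right)^{2} = \left(\frac{1}{-3} \left(-11\right) + \frac{1}{15}\right)^{2} = \left(\left(- \frac{1}{3}\right) \left(-11\right) + \frac{1}{15}\right)^{2} = \left(\frac{11}{3} + \frac{1}{15}\right)^{2} = \left(\frac{56}{15}\right)^{2} = \frac{3136}{225}$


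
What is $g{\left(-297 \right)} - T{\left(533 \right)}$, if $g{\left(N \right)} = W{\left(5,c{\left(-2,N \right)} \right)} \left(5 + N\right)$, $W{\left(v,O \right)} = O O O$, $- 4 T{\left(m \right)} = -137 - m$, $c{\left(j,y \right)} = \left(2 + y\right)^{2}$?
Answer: $- \frac{384897369474125335}{2} \approx -1.9245 \cdot 10^{17}$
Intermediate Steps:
$T{\left(m \right)} = \frac{137}{4} + \frac{m}{4}$ ($T{\left(m \right)} = - \frac{-137 - m}{4} = \frac{137}{4} + \frac{m}{4}$)
$W{\left(v,O \right)} = O^{3}$ ($W{\left(v,O \right)} = O^{2} O = O^{3}$)
$g{\left(N \right)} = \left(2 + N\right)^{6} \left(5 + N\right)$ ($g{\left(N \right)} = \left(\left(2 + N\right)^{2}\right)^{3} \left(5 + N\right) = \left(2 + N\right)^{6} \left(5 + N\right)$)
$g{\left(-297 \right)} - T{\left(533 \right)} = \left(2 - 297\right)^{6} \left(5 - 297\right) - \left(\frac{137}{4} + \frac{1}{4} \cdot 533\right) = \left(-295\right)^{6} \left(-292\right) - \left(\frac{137}{4} + \frac{533}{4}\right) = 659070838140625 \left(-292\right) - \frac{335}{2} = -192448684737062500 - \frac{335}{2} = - \frac{384897369474125335}{2}$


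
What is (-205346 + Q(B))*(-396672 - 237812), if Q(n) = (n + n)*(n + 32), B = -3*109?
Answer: 7877753344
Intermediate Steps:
B = -327
Q(n) = 2*n*(32 + n) (Q(n) = (2*n)*(32 + n) = 2*n*(32 + n))
(-205346 + Q(B))*(-396672 - 237812) = (-205346 + 2*(-327)*(32 - 327))*(-396672 - 237812) = (-205346 + 2*(-327)*(-295))*(-634484) = (-205346 + 192930)*(-634484) = -12416*(-634484) = 7877753344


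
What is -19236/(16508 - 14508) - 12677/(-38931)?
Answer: -180880679/19465500 ≈ -9.2924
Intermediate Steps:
-19236/(16508 - 14508) - 12677/(-38931) = -19236/2000 - 12677*(-1/38931) = -19236*1/2000 + 12677/38931 = -4809/500 + 12677/38931 = -180880679/19465500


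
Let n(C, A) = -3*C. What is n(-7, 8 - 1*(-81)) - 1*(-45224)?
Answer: 45245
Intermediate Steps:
n(-7, 8 - 1*(-81)) - 1*(-45224) = -3*(-7) - 1*(-45224) = 21 + 45224 = 45245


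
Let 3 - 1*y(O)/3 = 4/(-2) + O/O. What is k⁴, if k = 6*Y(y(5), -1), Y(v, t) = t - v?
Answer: 37015056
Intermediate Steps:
y(O) = 12 (y(O) = 9 - 3*(4/(-2) + O/O) = 9 - 3*(4*(-½) + 1) = 9 - 3*(-2 + 1) = 9 - 3*(-1) = 9 + 3 = 12)
k = -78 (k = 6*(-1 - 1*12) = 6*(-1 - 12) = 6*(-13) = -78)
k⁴ = (-78)⁴ = 37015056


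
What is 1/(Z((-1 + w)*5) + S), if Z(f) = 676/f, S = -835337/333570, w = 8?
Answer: 466998/7850261 ≈ 0.059488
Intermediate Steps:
S = -835337/333570 (S = -835337*1/333570 = -835337/333570 ≈ -2.5042)
1/(Z((-1 + w)*5) + S) = 1/(676/(((-1 + 8)*5)) - 835337/333570) = 1/(676/((7*5)) - 835337/333570) = 1/(676/35 - 835337/333570) = 1/(7850261/466998) = 466998/7850261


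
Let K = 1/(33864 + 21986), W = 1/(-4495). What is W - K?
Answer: -12069/50209150 ≈ -0.00024037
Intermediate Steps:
W = -1/4495 ≈ -0.00022247
K = 1/55850 ≈ 1.7905e-5
W - K = -1/4495 - 1*1/55850 = -1/4495 - 1/55850 = -12069/50209150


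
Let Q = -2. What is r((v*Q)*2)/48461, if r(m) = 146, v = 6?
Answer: 146/48461 ≈ 0.0030127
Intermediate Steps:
r((v*Q)*2)/48461 = 146/48461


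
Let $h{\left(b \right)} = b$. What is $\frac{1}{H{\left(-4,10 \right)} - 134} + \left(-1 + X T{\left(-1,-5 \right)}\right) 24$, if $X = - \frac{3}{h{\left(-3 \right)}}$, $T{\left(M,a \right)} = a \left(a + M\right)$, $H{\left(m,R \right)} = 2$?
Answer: $\frac{91871}{132} \approx 695.99$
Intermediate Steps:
$T{\left(M,a \right)} = a \left(M + a\right)$
$X = 1$ ($X = - \frac{3}{-3} = \left(-3\right) \left(- \frac{1}{3}\right) = 1$)
$\frac{1}{H{\left(-4,10 \right)} - 134} + \left(-1 + X T{\left(-1,-5 \right)}\right) 24 = \frac{1}{2 - 134} + \left(-1 + 1 \left(- 5 \left(-1 - 5\right)\right)\right) 24 = \frac{1}{-132} + \left(-1 + 1 \left(\left(-5\right) \left(-6\right)\right)\right) 24 = - \frac{1}{132} + \left(-1 + 1 \cdot 30\right) 24 = - \frac{1}{132} + \left(-1 + 30\right) 24 = - \frac{1}{132} + 29 \cdot 24 = - \frac{1}{132} + 696 = \frac{91871}{132}$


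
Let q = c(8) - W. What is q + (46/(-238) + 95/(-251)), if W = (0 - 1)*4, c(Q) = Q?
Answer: 341350/29869 ≈ 11.428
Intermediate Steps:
W = -4 (W = -1*4 = -4)
q = 12 (q = 8 - 1*(-4) = 8 + 4 = 12)
q + (46/(-238) + 95/(-251)) = 12 + (46/(-238) + 95/(-251)) = 12 + (46*(-1/238) + 95*(-1/251)) = 12 + (-23/119 - 95/251) = 12 - 17078/29869 = 341350/29869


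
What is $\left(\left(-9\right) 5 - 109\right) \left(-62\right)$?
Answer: $9548$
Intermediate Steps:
$\left(\left(-9\right) 5 - 109\right) \left(-62\right) = \left(-45 - 109\right) \left(-62\right) = \left(-154\right) \left(-62\right) = 9548$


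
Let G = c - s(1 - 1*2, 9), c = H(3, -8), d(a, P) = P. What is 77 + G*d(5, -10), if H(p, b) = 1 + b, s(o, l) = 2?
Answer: 167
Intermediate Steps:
c = -7 (c = 1 - 8 = -7)
G = -9 (G = -7 - 1*2 = -7 - 2 = -9)
77 + G*d(5, -10) = 77 - 9*(-10) = 77 + 90 = 167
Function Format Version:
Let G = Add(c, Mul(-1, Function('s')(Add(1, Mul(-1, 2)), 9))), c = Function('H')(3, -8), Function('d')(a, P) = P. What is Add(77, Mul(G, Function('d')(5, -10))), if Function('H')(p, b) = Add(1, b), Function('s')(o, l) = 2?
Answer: 167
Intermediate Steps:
c = -7 (c = Add(1, -8) = -7)
G = -9 (G = Add(-7, Mul(-1, 2)) = Add(-7, -2) = -9)
Add(77, Mul(G, Function('d')(5, -10))) = Add(77, Mul(-9, -10)) = Add(77, 90) = 167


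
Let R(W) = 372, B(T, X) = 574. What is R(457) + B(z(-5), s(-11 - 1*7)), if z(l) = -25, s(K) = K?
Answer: 946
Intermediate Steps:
R(457) + B(z(-5), s(-11 - 1*7)) = 372 + 574 = 946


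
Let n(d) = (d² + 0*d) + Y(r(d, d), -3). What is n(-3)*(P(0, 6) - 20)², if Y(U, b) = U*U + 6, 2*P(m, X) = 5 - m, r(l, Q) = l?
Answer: 7350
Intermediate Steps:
P(m, X) = 5/2 - m/2 (P(m, X) = (5 - m)/2 = 5/2 - m/2)
Y(U, b) = 6 + U² (Y(U, b) = U² + 6 = 6 + U²)
n(d) = 6 + 2*d² (n(d) = (d² + 0*d) + (6 + d²) = (d² + 0) + (6 + d²) = d² + (6 + d²) = 6 + 2*d²)
n(-3)*(P(0, 6) - 20)² = (6 + 2*(-3)²)*((5/2 - ½*0) - 20)² = (6 + 2*9)*((5/2 + 0) - 20)² = (6 + 18)*(5/2 - 20)² = 24*(-35/2)² = 24*(1225/4) = 7350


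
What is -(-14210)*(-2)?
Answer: -28420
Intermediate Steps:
-(-14210)*(-2) = -290*98 = -28420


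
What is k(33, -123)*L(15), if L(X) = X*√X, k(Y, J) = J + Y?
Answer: -1350*√15 ≈ -5228.5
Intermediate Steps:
L(X) = X^(3/2)
k(33, -123)*L(15) = (-123 + 33)*15^(3/2) = -1350*√15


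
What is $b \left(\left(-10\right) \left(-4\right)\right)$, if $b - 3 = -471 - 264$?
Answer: $-29280$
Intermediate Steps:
$b = -732$ ($b = 3 - 735 = -732$)
$b \left(\left(-10\right) \left(-4\right)\right) = - 732 \left(\left(-10\right) \left(-4\right)\right) = \left(-732\right) 40 = -29280$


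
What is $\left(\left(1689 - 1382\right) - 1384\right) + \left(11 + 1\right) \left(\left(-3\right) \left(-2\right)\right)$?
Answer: $-1005$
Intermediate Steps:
$\left(\left(1689 - 1382\right) - 1384\right) + \left(11 + 1\right) \left(\left(-3\right) \left(-2\right)\right) = \left(307 - 1384\right) + 12 \cdot 6 = -1077 + 72 = -1005$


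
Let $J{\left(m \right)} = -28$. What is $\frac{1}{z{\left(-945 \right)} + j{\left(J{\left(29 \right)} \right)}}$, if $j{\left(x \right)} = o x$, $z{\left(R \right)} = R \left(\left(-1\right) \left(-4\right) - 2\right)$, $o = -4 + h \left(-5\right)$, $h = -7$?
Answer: $- \frac{1}{2758} \approx -0.00036258$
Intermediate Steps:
$o = 31$ ($o = -4 - -35 = -4 + 35 = 31$)
$z{\left(R \right)} = 2 R$ ($z{\left(R \right)} = R \left(4 - 2\right) = R 2 = 2 R$)
$j{\left(x \right)} = 31 x$
$\frac{1}{z{\left(-945 \right)} + j{\left(J{\left(29 \right)} \right)}} = \frac{1}{2 \left(-945\right) + 31 \left(-28\right)} = \frac{1}{-1890 - 868} = \frac{1}{-2758} = - \frac{1}{2758}$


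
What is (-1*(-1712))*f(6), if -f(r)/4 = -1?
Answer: 6848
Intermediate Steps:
f(r) = 4 (f(r) = -4*(-1) = 4)
(-1*(-1712))*f(6) = -1*(-1712)*4 = 1712*4 = 6848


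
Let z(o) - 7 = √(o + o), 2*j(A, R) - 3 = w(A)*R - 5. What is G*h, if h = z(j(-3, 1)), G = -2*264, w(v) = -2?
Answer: -3696 - 1056*I ≈ -3696.0 - 1056.0*I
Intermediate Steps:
G = -528
j(A, R) = -1 - R (j(A, R) = 3/2 + (-2*R - 5)/2 = 3/2 + (-5 - 2*R)/2 = 3/2 + (-5/2 - R) = -1 - R)
z(o) = 7 + √2*√o (z(o) = 7 + √(o + o) = 7 + √(2*o) = 7 + √2*√o)
h = 7 + 2*I (h = 7 + √2*√(-1 - 1*1) = 7 + √2*√(-1 - 1) = 7 + √2*√(-2) = 7 + √2*(I*√2) = 7 + 2*I ≈ 7.0 + 2.0*I)
G*h = -528*(7 + 2*I) = -3696 - 1056*I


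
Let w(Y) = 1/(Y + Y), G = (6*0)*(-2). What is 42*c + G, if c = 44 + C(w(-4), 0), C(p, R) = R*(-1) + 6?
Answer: 2100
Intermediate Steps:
G = 0 (G = 0*(-2) = 0)
w(Y) = 1/(2*Y)
C(p, R) = 6 - R (C(p, R) = -R + 6 = 6 - R)
c = 50 (c = 44 + (6 - 1*0) = 44 + (6 + 0) = 44 + 6 = 50)
42*c + G = 42*50 + 0 = 2100 + 0 = 2100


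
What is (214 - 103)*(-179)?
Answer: -19869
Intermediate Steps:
(214 - 103)*(-179) = 111*(-179) = -19869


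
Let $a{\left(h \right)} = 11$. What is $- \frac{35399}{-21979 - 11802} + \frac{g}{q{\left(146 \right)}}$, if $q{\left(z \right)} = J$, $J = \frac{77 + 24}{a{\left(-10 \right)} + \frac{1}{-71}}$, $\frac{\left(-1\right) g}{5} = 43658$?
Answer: $- \frac{5751508655971}{242243551} \approx -23743.0$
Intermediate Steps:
$g = -218290$ ($g = \left(-5\right) 43658 = -218290$)
$J = \frac{7171}{780}$ ($J = \frac{77 + 24}{11 + \frac{1}{-71}} = \frac{101}{11 - \frac{1}{71}} = \frac{101}{\frac{780}{71}} = 101 \cdot \frac{71}{780} = \frac{7171}{780} \approx 9.1936$)
$q{\left(z \right)} = \frac{7171}{780}$
$- \frac{35399}{-21979 - 11802} + \frac{g}{q{\left(146 \right)}} = - \frac{35399}{-21979 - 11802} - \frac{218290}{\frac{7171}{780}} = - \frac{35399}{-33781} - \frac{170266200}{7171} = \left(-35399\right) \left(- \frac{1}{33781}\right) - \frac{170266200}{7171} = \frac{35399}{33781} - \frac{170266200}{7171} = - \frac{5751508655971}{242243551}$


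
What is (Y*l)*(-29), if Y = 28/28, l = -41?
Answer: 1189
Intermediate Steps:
Y = 1 (Y = 28*(1/28) = 1)
(Y*l)*(-29) = (1*(-41))*(-29) = -41*(-29) = 1189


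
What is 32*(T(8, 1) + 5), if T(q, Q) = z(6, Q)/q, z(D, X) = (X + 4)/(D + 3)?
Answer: 1460/9 ≈ 162.22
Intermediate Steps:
z(D, X) = (4 + X)/(3 + D)
T(q, Q) = (4/9 + Q/9)/q (T(q, Q) = ((4 + Q)/(3 + 6))/q = ((4 + Q)/9)/q = (4/9 + Q/9)/q)
32*(T(8, 1) + 5) = 32*((1/9)*(4 + 1)/8 + 5) = 32*((1/9)*(1/8)*5 + 5) = 32*(5/72 + 5) = 32*(365/72) = 1460/9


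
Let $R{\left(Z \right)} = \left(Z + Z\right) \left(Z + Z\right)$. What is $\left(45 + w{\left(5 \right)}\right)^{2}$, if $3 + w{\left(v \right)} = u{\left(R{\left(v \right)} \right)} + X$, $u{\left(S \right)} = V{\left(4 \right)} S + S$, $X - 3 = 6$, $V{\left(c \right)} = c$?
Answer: $303601$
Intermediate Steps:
$R{\left(Z \right)} = 4 Z^{2}$ ($R{\left(Z \right)} = 2 Z 2 Z = 4 Z^{2}$)
$X = 9$ ($X = 3 + 6 = 9$)
$u{\left(S \right)} = 5 S$ ($u{\left(S \right)} = 4 S + S = 5 S$)
$w{\left(v \right)} = 6 + 20 v^{2}$ ($w{\left(v \right)} = -3 + \left(5 \cdot 4 v^{2} + 9\right) = -3 + \left(20 v^{2} + 9\right) = -3 + \left(9 + 20 v^{2}\right) = 6 + 20 v^{2}$)
$\left(45 + w{\left(5 \right)}\right)^{2} = \left(45 + \left(6 + 20 \cdot 5^{2}\right)\right)^{2} = \left(45 + \left(6 + 20 \cdot 25\right)\right)^{2} = \left(45 + \left(6 + 500\right)\right)^{2} = \left(45 + 506\right)^{2} = 551^{2} = 303601$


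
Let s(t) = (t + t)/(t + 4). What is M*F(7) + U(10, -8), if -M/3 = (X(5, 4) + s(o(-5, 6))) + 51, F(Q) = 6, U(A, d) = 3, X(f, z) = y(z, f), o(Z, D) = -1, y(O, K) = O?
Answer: -975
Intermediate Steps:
X(f, z) = z
s(t) = 2*t/(4 + t) (s(t) = (2*t)/(4 + t) = 2*t/(4 + t))
M = -163 (M = -3*((4 + 2*(-1)/(4 - 1)) + 51) = -3*((4 + 2*(-1)/3) + 51) = -3*((4 + 2*(-1)*(⅓)) + 51) = -3*((4 - ⅔) + 51) = -3*(10/3 + 51) = -3*163/3 = -163)
M*F(7) + U(10, -8) = -163*6 + 3 = -978 + 3 = -975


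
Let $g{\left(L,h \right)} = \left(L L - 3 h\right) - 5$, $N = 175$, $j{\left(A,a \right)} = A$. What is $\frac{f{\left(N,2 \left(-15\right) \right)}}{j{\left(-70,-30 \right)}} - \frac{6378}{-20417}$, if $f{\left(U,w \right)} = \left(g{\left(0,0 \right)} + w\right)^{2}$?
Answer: $- \frac{701839}{40834} \approx -17.188$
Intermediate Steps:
$g{\left(L,h \right)} = -5 + L^{2} - 3 h$ ($g{\left(L,h \right)} = \left(L^{2} - 3 h\right) - 5 = -5 + L^{2} - 3 h$)
$f{\left(U,w \right)} = \left(-5 + w\right)^{2}$ ($f{\left(U,w \right)} = \left(\left(-5 + 0^{2} - 0\right) + w\right)^{2} = \left(\left(-5 + 0 + 0\right) + w\right)^{2} = \left(-5 + w\right)^{2}$)
$\frac{f{\left(N,2 \left(-15\right) \right)}}{j{\left(-70,-30 \right)}} - \frac{6378}{-20417} = \frac{\left(-5 + 2 \left(-15\right)\right)^{2}}{-70} - \frac{6378}{-20417} = \left(-5 - 30\right)^{2} \left(- \frac{1}{70}\right) - - \frac{6378}{20417} = \left(-35\right)^{2} \left(- \frac{1}{70}\right) + \frac{6378}{20417} = 1225 \left(- \frac{1}{70}\right) + \frac{6378}{20417} = - \frac{35}{2} + \frac{6378}{20417} = - \frac{701839}{40834}$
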